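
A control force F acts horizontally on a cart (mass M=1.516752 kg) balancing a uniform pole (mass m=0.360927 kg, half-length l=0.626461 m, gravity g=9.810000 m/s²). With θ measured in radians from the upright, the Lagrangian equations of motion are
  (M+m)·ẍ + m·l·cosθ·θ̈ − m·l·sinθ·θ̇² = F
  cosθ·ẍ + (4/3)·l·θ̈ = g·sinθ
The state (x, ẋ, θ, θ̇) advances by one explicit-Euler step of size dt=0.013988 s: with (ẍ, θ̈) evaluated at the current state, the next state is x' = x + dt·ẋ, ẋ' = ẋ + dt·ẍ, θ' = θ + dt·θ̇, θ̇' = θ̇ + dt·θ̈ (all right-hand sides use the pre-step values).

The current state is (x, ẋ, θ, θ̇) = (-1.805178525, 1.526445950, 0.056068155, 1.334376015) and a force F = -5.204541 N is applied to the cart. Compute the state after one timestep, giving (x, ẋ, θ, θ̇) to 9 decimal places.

(-1.783826599, 1.480070605, 0.074733407, 1.399015602)

sinθ=0.056038783, cosθ=0.998428593
temp = (F + m·l·θ̇²·sinθ)/(M+m) = (-5.204541 + 0.022561011)/1.877679 = -2.759779488
θ̈ = (g·sinθ − cosθ·temp)/(l·(4/3 − m·cos²θ/(M+m))) = 4.621074288
ẍ = temp − m·l·θ̈·cosθ/(M+m) = -3.315366419
Euler: x'=-1.805178525+0.013988·1.526445950=-1.783826599, ẋ'=1.526445950+0.013988·-3.315366419=1.480070605
       θ'=0.056068155+0.013988·1.334376015=0.074733407, θ̇'=1.334376015+0.013988·4.621074288=1.399015602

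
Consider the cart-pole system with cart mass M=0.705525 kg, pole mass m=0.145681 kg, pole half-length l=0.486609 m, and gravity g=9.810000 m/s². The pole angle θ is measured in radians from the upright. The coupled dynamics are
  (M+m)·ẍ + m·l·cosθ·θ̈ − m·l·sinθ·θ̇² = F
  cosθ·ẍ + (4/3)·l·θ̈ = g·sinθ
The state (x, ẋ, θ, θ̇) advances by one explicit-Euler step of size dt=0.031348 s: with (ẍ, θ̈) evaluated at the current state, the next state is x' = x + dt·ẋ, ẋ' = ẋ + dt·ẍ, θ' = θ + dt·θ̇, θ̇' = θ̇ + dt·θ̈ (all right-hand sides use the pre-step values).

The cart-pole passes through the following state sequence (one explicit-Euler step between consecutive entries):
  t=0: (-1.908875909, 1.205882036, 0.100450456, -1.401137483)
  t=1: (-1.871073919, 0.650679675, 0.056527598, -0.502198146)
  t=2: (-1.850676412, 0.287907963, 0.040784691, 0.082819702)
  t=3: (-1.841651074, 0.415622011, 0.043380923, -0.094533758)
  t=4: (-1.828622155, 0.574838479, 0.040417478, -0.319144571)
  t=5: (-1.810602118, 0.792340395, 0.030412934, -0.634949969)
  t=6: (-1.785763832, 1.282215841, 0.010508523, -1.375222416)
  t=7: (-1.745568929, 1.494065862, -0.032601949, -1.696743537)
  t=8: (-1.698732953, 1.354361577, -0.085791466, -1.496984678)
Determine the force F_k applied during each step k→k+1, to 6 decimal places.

step 0→1:
  ẍ = (ẋ'−ẋ)/dt = (0.650679675−1.205882036)/0.031348 = -17.710934
  θ̈ = (θ̇'−θ̇)/dt = (-0.502198146−-1.401137483)/0.031348 = 28.676130
  sinθ=0.100282, cosθ=0.994959
  F = (M+m)·ẍ + m·l·cosθ·θ̈ − m·l·sinθ·θ̇² = -15.075653 + 2.022595 − 0.013956 = -13.067015
step 1→2:
  ẍ = (ẋ'−ẋ)/dt = (0.287907963−0.650679675)/0.031348 = -11.572404
  θ̈ = (θ̇'−θ̇)/dt = (0.082819702−-0.502198146)/0.031348 = 18.662047
  sinθ=0.056497, cosθ=0.998403
  F = (M+m)·ẍ + m·l·cosθ·θ̈ − m·l·sinθ·θ̇² = -9.850499 + 1.320834 − 0.001010 = -8.530676
step 2→3:
  ẍ = (ẋ'−ẋ)/dt = (0.415622011−0.287907963)/0.031348 = 4.074073
  θ̈ = (θ̇'−θ̇)/dt = (-0.094533758−0.082819702)/0.031348 = -5.657569
  sinθ=0.040773, cosθ=0.999168
  F = (M+m)·ẍ + m·l·cosθ·θ̈ − m·l·sinθ·θ̇² = 3.467876 + -0.400730 − 0.000020 = 3.067126
step 3→4:
  ẍ = (ẋ'−ẋ)/dt = (0.574838479−0.415622011)/0.031348 = 5.078999
  θ̈ = (θ̇'−θ̇)/dt = (-0.319144571−-0.094533758)/0.031348 = -7.165076
  sinθ=0.043367, cosθ=0.999059
  F = (M+m)·ẍ + m·l·cosθ·θ̈ − m·l·sinθ·θ̇² = 4.323275 + -0.507452 − 0.000027 = 3.815795
step 4→5:
  ẍ = (ẋ'−ẋ)/dt = (0.792340395−0.574838479)/0.031348 = 6.938303
  θ̈ = (θ̇'−θ̇)/dt = (-0.634949969−-0.319144571)/0.031348 = -10.074180
  sinθ=0.040406, cosθ=0.999183
  F = (M+m)·ẍ + m·l·cosθ·θ̈ − m·l·sinθ·θ̇² = 5.905925 + -0.713572 − 0.000292 = 5.192061
step 5→6:
  ẍ = (ẋ'−ẋ)/dt = (1.282215841−0.792340395)/0.031348 = 15.627008
  θ̈ = (θ̇'−θ̇)/dt = (-1.375222416−-0.634949969)/0.031348 = -23.614663
  sinθ=0.030408, cosθ=0.999538
  F = (M+m)·ẍ + m·l·cosθ·θ̈ − m·l·sinθ·θ̇² = 13.301803 + -1.673262 − 0.000869 = 11.627672
step 6→7:
  ẍ = (ẋ'−ẋ)/dt = (1.494065862−1.282215841)/0.031348 = 6.758008
  θ̈ = (θ̇'−θ̇)/dt = (-1.696743537−-1.375222416)/0.031348 = -10.256511
  sinθ=0.010508, cosθ=0.999945
  F = (M+m)·ẍ + m·l·cosθ·θ̈ − m·l·sinθ·θ̇² = 5.752457 + -0.727041 − 0.001409 = 5.024007
step 7→8:
  ẍ = (ẋ'−ẋ)/dt = (1.354361577−1.494065862)/0.031348 = -4.456561
  θ̈ = (θ̇'−θ̇)/dt = (-1.496984678−-1.696743537)/0.031348 = 6.372300
  sinθ=-0.032596, cosθ=0.999469
  F = (M+m)·ẍ + m·l·cosθ·θ̈ − m·l·sinθ·θ̇² = -3.793452 + 0.451490 − -0.006652 = -3.335309

F_0 = -13.067015 N
F_1 = -8.530676 N
F_2 = 3.067126 N
F_3 = 3.815795 N
F_4 = 5.192061 N
F_5 = 11.627672 N
F_6 = 5.024007 N
F_7 = -3.335309 N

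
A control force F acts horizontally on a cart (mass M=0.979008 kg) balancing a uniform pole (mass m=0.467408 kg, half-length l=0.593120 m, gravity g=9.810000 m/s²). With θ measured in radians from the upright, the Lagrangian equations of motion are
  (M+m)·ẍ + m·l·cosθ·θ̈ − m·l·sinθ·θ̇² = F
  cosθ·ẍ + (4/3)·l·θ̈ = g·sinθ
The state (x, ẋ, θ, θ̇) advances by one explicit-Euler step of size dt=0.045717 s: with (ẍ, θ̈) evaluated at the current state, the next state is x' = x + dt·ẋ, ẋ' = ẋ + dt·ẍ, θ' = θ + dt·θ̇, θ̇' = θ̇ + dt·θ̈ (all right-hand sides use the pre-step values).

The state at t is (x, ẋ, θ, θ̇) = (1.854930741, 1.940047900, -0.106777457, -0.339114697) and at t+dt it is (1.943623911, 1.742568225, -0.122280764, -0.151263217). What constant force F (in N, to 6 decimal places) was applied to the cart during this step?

F = -5.111909 N

ẍ = (ẋ'−ẋ)/dt = (1.742568225−1.940047900)/0.045717 = -4.319611
θ̈ = (θ̇'−θ̇)/dt = (-0.151263217−-0.339114697)/0.045717 = 4.109007
sinθ=-0.106575, cosθ=0.994305
F = (M+m)·ẍ + m·l·cosθ·θ̈ − m·l·sinθ·θ̇² = -6.247955 + 1.132648 − -0.003398 = -5.111909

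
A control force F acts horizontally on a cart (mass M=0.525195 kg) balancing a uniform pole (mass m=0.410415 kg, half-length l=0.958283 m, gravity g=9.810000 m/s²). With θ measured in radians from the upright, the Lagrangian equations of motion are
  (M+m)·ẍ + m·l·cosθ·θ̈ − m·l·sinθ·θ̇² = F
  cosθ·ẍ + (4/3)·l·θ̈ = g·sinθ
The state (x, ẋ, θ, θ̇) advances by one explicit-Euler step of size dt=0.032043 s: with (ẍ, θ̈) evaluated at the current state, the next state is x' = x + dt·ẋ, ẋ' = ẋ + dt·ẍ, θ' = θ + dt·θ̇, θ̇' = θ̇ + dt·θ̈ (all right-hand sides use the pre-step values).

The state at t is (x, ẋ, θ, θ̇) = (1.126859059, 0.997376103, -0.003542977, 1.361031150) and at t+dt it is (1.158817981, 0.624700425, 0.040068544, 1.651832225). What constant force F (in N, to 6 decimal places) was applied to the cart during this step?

F = -7.309767 N

ẍ = (ẋ'−ẋ)/dt = (0.624700425−0.997376103)/0.032043 = -11.630486
θ̈ = (θ̇'−θ̇)/dt = (1.651832225−1.361031150)/0.032043 = 9.075339
sinθ=-0.003543, cosθ=0.999994
F = (M+m)·ẍ + m·l·cosθ·θ̈ − m·l·sinθ·θ̇² = -10.881599 + 3.569251 − -0.002581 = -7.309767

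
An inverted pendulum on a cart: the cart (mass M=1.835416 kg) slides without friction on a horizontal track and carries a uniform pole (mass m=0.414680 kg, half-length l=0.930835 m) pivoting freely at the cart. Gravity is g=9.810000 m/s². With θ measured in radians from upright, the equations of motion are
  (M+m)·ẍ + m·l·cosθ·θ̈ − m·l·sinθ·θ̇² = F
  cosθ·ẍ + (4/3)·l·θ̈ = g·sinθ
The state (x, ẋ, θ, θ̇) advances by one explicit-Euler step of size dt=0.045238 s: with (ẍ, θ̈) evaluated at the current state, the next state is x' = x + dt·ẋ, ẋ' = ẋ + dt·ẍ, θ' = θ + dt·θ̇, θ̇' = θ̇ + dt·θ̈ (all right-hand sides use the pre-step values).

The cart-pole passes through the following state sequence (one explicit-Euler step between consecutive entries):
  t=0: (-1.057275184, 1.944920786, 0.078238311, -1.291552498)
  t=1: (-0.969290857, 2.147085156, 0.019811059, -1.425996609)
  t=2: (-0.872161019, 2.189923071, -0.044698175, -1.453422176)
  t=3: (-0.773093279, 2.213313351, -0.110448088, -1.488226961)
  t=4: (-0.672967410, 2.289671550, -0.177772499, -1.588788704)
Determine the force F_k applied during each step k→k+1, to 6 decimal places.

step 0→1:
  ẍ = (ẋ'−ẋ)/dt = (2.147085156−1.944920786)/0.045238 = 4.468906
  θ̈ = (θ̇'−θ̇)/dt = (-1.425996609−-1.291552498)/0.045238 = -2.971929
  sinθ=0.078159, cosθ=0.996941
  F = (M+m)·ẍ + m·l·cosθ·θ̈ − m·l·sinθ·θ̇² = 10.055468 + -1.143651 − 0.050325 = 8.861491
step 1→2:
  ẍ = (ẋ'−ẋ)/dt = (2.189923071−2.147085156)/0.045238 = 0.946945
  θ̈ = (θ̇'−θ̇)/dt = (-1.453422176−-1.425996609)/0.045238 = -0.606251
  sinθ=0.019810, cosθ=0.999804
  F = (M+m)·ẍ + m·l·cosθ·θ̈ − m·l·sinθ·θ̇² = 2.130718 + -0.233966 − 0.015549 = 1.881203
step 2→3:
  ẍ = (ẋ'−ẋ)/dt = (2.213313351−2.189923071)/0.045238 = 0.517049
  θ̈ = (θ̇'−θ̇)/dt = (-1.488226961−-1.453422176)/0.045238 = -0.769371
  sinθ=-0.044683, cosθ=0.999001
  F = (M+m)·ẍ + m·l·cosθ·θ̈ − m·l·sinθ·θ̇² = 1.163411 + -0.296679 − -0.036435 = 0.903166
step 3→4:
  ẍ = (ẋ'−ẋ)/dt = (2.289671550−2.213313351)/0.045238 = 1.687922
  θ̈ = (θ̇'−θ̇)/dt = (-1.588788704−-1.488226961)/0.045238 = -2.222948
  sinθ=-0.110224, cosθ=0.993907
  F = (M+m)·ẍ + m·l·cosθ·θ̈ − m·l·sinθ·θ̇² = 3.797986 + -0.852827 − -0.094232 = 3.039391

F_0 = 8.861491 N
F_1 = 1.881203 N
F_2 = 0.903166 N
F_3 = 3.039391 N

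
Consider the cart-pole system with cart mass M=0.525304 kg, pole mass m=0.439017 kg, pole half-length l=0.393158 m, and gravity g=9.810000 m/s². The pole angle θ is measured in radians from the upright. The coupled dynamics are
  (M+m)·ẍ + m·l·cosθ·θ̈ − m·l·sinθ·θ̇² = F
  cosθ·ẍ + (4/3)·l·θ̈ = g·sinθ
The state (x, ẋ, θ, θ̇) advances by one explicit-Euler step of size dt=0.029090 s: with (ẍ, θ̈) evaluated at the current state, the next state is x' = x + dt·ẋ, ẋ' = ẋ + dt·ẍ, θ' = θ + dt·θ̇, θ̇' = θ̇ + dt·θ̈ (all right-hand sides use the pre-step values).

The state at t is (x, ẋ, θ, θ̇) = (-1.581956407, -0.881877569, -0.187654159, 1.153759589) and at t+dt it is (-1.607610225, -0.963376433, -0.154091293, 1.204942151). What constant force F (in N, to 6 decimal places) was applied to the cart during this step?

ẍ = (ẋ'−ẋ)/dt = (-0.963376433−-0.881877569)/0.029090 = -2.801611
θ̈ = (θ̇'−θ̇)/dt = (1.204942151−1.153759589)/0.029090 = 1.759456
sinθ=-0.186555, cosθ=0.982445
F = (M+m)·ẍ + m·l·cosθ·θ̈ − m·l·sinθ·θ̇² = -2.701652 + 0.298356 − -0.042863 = -2.360433

F = -2.360433 N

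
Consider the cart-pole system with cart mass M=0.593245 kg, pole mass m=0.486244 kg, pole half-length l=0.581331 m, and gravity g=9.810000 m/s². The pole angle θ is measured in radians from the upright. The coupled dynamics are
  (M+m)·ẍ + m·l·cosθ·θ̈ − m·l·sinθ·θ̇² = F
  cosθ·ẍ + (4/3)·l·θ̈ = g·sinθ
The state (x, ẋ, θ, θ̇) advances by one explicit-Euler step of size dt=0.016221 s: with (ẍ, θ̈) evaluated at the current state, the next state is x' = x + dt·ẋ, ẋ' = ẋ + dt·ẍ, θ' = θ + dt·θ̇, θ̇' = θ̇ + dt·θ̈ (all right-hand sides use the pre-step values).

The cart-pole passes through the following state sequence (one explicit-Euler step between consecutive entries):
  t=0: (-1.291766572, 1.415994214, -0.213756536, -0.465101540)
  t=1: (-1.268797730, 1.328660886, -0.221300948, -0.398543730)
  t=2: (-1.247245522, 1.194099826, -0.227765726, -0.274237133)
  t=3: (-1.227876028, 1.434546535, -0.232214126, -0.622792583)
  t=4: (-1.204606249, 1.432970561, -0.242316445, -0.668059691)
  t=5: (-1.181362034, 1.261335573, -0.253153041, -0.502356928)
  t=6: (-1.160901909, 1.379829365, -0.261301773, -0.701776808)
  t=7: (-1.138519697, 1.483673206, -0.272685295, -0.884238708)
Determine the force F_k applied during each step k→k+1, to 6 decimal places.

F_0 = -4.665516 N
F_1 = -6.831678 N
F_2 = 10.089163 N
F_3 = -0.847304 N
F_4 = -8.588649 N
F_5 = 4.539143 N
F_6 = 3.874987 N

step 0→1:
  ẍ = (ẋ'−ẋ)/dt = (1.328660886−1.415994214)/0.016221 = -5.383967
  θ̈ = (θ̇'−θ̇)/dt = (-0.398543730−-0.465101540)/0.016221 = 4.103188
  sinθ=-0.212132, cosθ=0.977241
  F = (M+m)·ẍ + m·l·cosθ·θ̈ − m·l·sinθ·θ̇² = -5.811933 + 1.133446 − -0.012971 = -4.665516
step 1→2:
  ẍ = (ẋ'−ẋ)/dt = (1.194099826−1.328660886)/0.016221 = -8.295485
  θ̈ = (θ̇'−θ̇)/dt = (-0.274237133−-0.398543730)/0.016221 = 7.663313
  sinθ=-0.219499, cosθ=0.975613
  F = (M+m)·ẍ + m·l·cosθ·θ̈ − m·l·sinθ·θ̇² = -8.954885 + 2.113352 − -0.009855 = -6.831678
step 2→3:
  ẍ = (ẋ'−ẋ)/dt = (1.434546535−1.194099826)/0.016221 = 14.823174
  θ̈ = (θ̇'−θ̇)/dt = (-0.622792583−-0.274237133)/0.016221 = -21.487914
  sinθ=-0.225802, cosθ=0.974173
  F = (M+m)·ẍ + m·l·cosθ·θ̈ − m·l·sinθ·θ̇² = 16.001454 + -5.917091 − -0.004800 = 10.089163
step 3→4:
  ẍ = (ẋ'−ẋ)/dt = (1.432970561−1.434546535)/0.016221 = -0.097156
  θ̈ = (θ̇'−θ̇)/dt = (-0.668059691−-0.622792583)/0.016221 = -2.790648
  sinθ=-0.230133, cosθ=0.973159
  F = (M+m)·ẍ + m·l·cosθ·θ̈ − m·l·sinθ·θ̇² = -0.104879 + -0.767656 − -0.025232 = -0.847304
step 4→5:
  ẍ = (ẋ'−ẋ)/dt = (1.261335573−1.432970561)/0.016221 = -10.581036
  θ̈ = (θ̇'−θ̇)/dt = (-0.502356928−-0.668059691)/0.016221 = 10.215324
  sinθ=-0.239952, cosθ=0.970785
  F = (M+m)·ẍ + m·l·cosθ·θ̈ − m·l·sinθ·θ̇² = -11.422112 + 2.803192 − -0.030271 = -8.588649
step 5→6:
  ẍ = (ẋ'−ẋ)/dt = (1.379829365−1.261335573)/0.016221 = 7.304962
  θ̈ = (θ̇'−θ̇)/dt = (-0.701776808−-0.502356928)/0.016221 = -12.293933
  sinθ=-0.250458, cosθ=0.968128
  F = (M+m)·ẍ + m·l·cosθ·θ̈ − m·l·sinθ·θ̇² = 7.885626 + -3.364350 − -0.017866 = 4.539143
step 6→7:
  ẍ = (ẋ'−ẋ)/dt = (1.483673206−1.379829365)/0.016221 = 6.401815
  θ̈ = (θ̇'−θ̇)/dt = (-0.884238708−-0.701776808)/0.016221 = -11.248499
  sinθ=-0.258338, cosθ=0.966054
  F = (M+m)·ẍ + m·l·cosθ·θ̈ − m·l·sinθ·θ̇² = 6.910689 + -3.071666 − -0.035964 = 3.874987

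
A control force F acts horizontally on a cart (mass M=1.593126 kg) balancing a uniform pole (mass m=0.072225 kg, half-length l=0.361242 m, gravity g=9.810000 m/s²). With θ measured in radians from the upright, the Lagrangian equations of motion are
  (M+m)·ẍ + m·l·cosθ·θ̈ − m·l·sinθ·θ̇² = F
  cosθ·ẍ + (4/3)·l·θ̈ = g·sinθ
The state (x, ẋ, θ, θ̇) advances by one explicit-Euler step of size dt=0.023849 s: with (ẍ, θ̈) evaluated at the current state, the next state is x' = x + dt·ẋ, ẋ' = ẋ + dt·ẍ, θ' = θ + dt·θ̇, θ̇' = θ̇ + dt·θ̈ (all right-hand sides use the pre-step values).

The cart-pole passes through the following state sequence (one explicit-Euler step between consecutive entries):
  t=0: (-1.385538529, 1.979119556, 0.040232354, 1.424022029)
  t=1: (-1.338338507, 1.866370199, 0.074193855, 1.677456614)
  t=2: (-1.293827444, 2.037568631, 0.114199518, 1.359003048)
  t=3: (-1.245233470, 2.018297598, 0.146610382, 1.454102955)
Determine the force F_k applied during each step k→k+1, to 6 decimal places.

F_0 = -7.598267 N
F_1 = 11.601739 N
F_2 = -1.247806 N

step 0→1:
  ẍ = (ẋ'−ẋ)/dt = (1.866370199−1.979119556)/0.023849 = -4.727635
  θ̈ = (θ̇'−θ̇)/dt = (1.677456614−1.424022029)/0.023849 = 10.626634
  sinθ=0.040222, cosθ=0.999191
  F = (M+m)·ẍ + m·l·cosθ·θ̈ − m·l·sinθ·θ̇² = -7.873171 + 0.277032 − 0.002128 = -7.598267
step 1→2:
  ẍ = (ẋ'−ẋ)/dt = (2.037568631−1.866370199)/0.023849 = 7.178432
  θ̈ = (θ̇'−θ̇)/dt = (1.359003048−1.677456614)/0.023849 = -13.352911
  sinθ=0.074126, cosθ=0.997249
  F = (M+m)·ẍ + m·l·cosθ·θ̈ − m·l·sinθ·θ̇² = 11.954609 + -0.347428 − 0.005442 = 11.601739
step 2→3:
  ẍ = (ẋ'−ẋ)/dt = (2.018297598−2.037568631)/0.023849 = -0.808044
  θ̈ = (θ̇'−θ̇)/dt = (1.454102955−1.359003048)/0.023849 = 3.987585
  sinθ=0.113951, cosθ=0.993486
  F = (M+m)·ẍ + m·l·cosθ·θ̈ − m·l·sinθ·θ̇² = -1.345676 + 0.103361 − 0.005491 = -1.247806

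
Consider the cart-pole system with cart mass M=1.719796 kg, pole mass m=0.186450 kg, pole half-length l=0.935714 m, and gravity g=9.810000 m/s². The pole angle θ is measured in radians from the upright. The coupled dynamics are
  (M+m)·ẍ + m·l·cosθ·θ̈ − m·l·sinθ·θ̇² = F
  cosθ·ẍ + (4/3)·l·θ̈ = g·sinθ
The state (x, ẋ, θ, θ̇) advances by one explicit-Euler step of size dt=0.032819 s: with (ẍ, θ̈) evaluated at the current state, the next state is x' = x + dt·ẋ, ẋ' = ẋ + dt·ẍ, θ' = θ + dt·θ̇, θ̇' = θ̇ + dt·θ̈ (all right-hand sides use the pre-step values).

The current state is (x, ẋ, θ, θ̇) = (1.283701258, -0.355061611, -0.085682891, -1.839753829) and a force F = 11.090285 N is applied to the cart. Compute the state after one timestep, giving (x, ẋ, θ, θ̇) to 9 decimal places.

sinθ=-0.085578088, cosθ=0.996331466
temp = (F + m·l·θ̇²·sinθ)/(M+m) = (11.090285 + -0.050534448)/1.906246 = 5.791356704
θ̈ = (g·sinθ − cosθ·temp)/(l·(4/3 − m·cos²θ/(M+m))) = -5.713884988
ẍ = temp − m·l·θ̈·cosθ/(M+m) = 6.312385721
Euler: x'=1.283701258+0.032819·-0.355061611=1.272048491, ẋ'=-0.355061611+0.032819·6.312385721=-0.147895424
       θ'=-0.085682891+0.032819·-1.839753829=-0.146061772, θ̇'=-1.839753829+0.032819·-5.713884988=-2.027277820

(1.272048491, -0.147895424, -0.146061772, -2.027277820)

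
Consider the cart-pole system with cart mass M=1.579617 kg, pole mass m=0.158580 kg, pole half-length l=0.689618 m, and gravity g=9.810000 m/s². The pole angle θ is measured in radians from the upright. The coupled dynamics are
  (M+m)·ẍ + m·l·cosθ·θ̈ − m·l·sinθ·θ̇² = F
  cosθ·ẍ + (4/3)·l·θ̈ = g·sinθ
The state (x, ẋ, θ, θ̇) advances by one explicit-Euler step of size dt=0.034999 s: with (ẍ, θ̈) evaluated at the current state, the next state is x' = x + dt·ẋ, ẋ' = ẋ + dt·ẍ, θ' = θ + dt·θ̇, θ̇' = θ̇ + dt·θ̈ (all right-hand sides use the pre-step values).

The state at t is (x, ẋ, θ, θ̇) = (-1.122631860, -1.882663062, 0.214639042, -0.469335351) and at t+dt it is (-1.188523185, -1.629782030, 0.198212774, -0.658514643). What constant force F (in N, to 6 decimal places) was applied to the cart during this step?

ẍ = (ẋ'−ẋ)/dt = (-1.629782030−-1.882663062)/0.034999 = 7.225379
θ̈ = (θ̇'−θ̇)/dt = (-0.658514643−-0.469335351)/0.034999 = -5.405277
sinθ=0.212995, cosθ=0.977053
F = (M+m)·ẍ + m·l·cosθ·θ̈ − m·l·sinθ·θ̇² = 12.559132 + -0.577555 − 0.005131 = 11.976446

F = 11.976446 N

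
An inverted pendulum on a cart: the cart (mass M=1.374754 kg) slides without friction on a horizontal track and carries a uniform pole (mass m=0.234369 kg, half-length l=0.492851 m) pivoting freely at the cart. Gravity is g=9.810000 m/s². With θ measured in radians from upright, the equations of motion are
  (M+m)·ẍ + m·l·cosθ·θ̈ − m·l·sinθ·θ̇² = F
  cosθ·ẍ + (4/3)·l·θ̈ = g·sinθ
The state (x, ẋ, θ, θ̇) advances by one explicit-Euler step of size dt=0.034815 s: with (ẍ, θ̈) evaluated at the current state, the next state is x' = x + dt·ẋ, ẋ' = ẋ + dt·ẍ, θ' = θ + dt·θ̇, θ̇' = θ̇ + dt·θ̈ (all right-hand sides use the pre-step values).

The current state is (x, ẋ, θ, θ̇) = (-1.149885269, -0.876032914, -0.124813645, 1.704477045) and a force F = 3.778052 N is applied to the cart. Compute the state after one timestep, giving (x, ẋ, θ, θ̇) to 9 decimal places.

sinθ=-0.124489830, cosθ=0.992220884
temp = (F + m·l·θ̇²·sinθ)/(M+m) = (3.778052 + -0.041776495)/1.609123 = 2.321932820
θ̈ = (g·sinθ − cosθ·temp)/(l·(4/3 − m·cos²θ/(M+m))) = -6.010802854
ẍ = temp − m·l·θ̈·cosθ/(M+m) = 2.750054691
Euler: x'=-1.149885269+0.034815·-0.876032914=-1.180384355, ẋ'=-0.876032914+0.034815·2.750054691=-0.780289760
       θ'=-0.124813645+0.034815·1.704477045=-0.065472277, θ̇'=1.704477045+0.034815·-6.010802854=1.495210944

(-1.180384355, -0.780289760, -0.065472277, 1.495210944)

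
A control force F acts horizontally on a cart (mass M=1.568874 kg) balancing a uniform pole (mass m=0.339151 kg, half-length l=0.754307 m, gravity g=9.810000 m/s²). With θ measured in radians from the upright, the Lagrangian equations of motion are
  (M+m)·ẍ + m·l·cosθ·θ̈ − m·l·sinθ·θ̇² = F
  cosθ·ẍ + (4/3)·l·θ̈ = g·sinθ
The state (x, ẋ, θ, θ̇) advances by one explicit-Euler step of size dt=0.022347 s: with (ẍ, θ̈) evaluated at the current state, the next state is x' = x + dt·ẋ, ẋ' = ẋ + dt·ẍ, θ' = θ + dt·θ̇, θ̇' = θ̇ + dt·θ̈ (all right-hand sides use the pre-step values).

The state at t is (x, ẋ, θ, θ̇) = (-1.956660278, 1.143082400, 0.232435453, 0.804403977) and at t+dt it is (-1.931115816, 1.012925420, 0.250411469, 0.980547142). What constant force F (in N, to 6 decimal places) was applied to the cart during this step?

ẍ = (ẋ'−ẋ)/dt = (1.012925420−1.143082400)/0.022347 = -5.824360
θ̈ = (θ̇'−θ̇)/dt = (0.980547142−0.804403977)/0.022347 = 7.882184
sinθ=0.230348, cosθ=0.973108
F = (M+m)·ẍ + m·l·cosθ·θ̈ − m·l·sinθ·θ̇² = -11.113025 + 1.962226 − 0.038131 = -9.188930

F = -9.188930 N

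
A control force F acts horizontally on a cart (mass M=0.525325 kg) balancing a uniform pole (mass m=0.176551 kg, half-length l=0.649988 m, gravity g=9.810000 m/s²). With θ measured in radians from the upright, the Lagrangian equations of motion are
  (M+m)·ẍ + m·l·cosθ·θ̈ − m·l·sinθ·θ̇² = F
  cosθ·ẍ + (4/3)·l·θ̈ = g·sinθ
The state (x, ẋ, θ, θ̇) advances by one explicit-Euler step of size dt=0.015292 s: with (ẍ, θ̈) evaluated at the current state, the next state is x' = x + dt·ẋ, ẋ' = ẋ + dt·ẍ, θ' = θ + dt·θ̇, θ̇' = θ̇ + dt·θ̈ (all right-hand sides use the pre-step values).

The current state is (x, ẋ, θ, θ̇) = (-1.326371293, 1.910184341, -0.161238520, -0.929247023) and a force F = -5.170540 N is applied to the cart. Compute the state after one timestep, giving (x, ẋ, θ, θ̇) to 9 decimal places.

sinθ=-0.160540785, cosθ=0.987029207
temp = (F + m·l·θ̇²·sinθ)/(M+m) = (-5.170540 + -0.015908281)/0.701876 = -7.389408216
θ̈ = (g·sinθ − cosθ·temp)/(l·(4/3 − m·cos²θ/(M+m))) = 8.084442979
ẍ = temp − m·l·θ̈·cosθ/(M+m) = -8.694061869
Euler: x'=-1.326371293+0.015292·1.910184341=-1.297160754, ẋ'=1.910184341+0.015292·-8.694061869=1.777234747
       θ'=-0.161238520+0.015292·-0.929247023=-0.175448565, θ̇'=-0.929247023+0.015292·8.084442979=-0.805619721

(-1.297160754, 1.777234747, -0.175448565, -0.805619721)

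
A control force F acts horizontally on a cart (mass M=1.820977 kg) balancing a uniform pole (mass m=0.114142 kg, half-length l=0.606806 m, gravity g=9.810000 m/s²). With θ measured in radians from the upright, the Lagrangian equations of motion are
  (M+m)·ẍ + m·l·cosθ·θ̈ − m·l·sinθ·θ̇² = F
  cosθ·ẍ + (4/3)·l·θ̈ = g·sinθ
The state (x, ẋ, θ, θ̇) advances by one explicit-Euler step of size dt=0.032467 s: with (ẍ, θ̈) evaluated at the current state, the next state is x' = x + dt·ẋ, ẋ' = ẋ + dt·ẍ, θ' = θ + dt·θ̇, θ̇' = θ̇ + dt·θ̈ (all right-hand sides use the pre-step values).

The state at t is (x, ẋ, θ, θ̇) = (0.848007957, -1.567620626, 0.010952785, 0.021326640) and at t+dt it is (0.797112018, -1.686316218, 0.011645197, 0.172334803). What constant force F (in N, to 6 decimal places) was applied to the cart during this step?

F = -6.752444 N

ẍ = (ẋ'−ẋ)/dt = (-1.686316218−-1.567620626)/0.032467 = -3.655884
θ̈ = (θ̇'−θ̇)/dt = (0.172334803−0.021326640)/0.032467 = 4.651128
sinθ=0.010953, cosθ=0.999940
F = (M+m)·ẍ + m·l·cosθ·θ̈ − m·l·sinθ·θ̇² = -7.074571 + 0.322127 − 0.000000 = -6.752444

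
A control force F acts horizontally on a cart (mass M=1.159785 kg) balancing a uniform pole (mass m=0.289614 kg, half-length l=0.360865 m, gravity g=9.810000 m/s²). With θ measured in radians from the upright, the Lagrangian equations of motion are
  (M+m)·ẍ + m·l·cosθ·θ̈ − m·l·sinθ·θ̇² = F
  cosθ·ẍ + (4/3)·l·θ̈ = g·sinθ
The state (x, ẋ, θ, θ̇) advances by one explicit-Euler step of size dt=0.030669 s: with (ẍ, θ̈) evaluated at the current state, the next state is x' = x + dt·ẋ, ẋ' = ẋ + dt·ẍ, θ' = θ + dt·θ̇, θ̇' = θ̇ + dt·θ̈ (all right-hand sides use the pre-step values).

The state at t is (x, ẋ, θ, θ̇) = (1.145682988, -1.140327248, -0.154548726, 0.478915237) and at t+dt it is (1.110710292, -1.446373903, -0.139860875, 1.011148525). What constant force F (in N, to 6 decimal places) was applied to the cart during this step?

F = -12.667808 N

ẍ = (ẋ'−ẋ)/dt = (-1.446373903−-1.140327248)/0.030669 = -9.979023
θ̈ = (θ̇'−θ̇)/dt = (1.011148525−0.478915237)/0.030669 = 17.354113
sinθ=-0.153934, cosθ=0.988081
F = (M+m)·ẍ + m·l·cosθ·θ̈ − m·l·sinθ·θ̇² = -14.463586 + 1.792088 − -0.003690 = -12.667808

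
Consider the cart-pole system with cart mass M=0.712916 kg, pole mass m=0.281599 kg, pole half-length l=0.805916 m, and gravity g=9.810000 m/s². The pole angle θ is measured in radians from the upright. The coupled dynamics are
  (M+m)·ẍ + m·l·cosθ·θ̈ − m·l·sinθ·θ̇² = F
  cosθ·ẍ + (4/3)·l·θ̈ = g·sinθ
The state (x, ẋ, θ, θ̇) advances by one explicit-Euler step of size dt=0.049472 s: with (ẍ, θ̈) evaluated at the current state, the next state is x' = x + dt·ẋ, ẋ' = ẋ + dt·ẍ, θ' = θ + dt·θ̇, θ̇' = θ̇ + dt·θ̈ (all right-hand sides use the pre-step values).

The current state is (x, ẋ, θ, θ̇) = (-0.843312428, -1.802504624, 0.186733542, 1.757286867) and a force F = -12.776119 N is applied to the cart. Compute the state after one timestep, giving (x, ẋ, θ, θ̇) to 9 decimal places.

(-0.932485937, -2.617487958, 0.273670038, 2.586388846)

sinθ=0.185650218, cosθ=0.982615895
temp = (F + m·l·θ̇²·sinθ)/(M+m) = (-12.776119 + 0.130107303)/0.994515 = -12.715757627
θ̈ = (g·sinθ − cosθ·temp)/(l·(4/3 − m·cos²θ/(M+m))) = 16.759014781
ẍ = temp − m·l·θ̈·cosθ/(M+m) = -16.473628193
Euler: x'=-0.843312428+0.049472·-1.802504624=-0.932485937, ẋ'=-1.802504624+0.049472·-16.473628193=-2.617487958
       θ'=0.186733542+0.049472·1.757286867=0.273670038, θ̇'=1.757286867+0.049472·16.759014781=2.586388846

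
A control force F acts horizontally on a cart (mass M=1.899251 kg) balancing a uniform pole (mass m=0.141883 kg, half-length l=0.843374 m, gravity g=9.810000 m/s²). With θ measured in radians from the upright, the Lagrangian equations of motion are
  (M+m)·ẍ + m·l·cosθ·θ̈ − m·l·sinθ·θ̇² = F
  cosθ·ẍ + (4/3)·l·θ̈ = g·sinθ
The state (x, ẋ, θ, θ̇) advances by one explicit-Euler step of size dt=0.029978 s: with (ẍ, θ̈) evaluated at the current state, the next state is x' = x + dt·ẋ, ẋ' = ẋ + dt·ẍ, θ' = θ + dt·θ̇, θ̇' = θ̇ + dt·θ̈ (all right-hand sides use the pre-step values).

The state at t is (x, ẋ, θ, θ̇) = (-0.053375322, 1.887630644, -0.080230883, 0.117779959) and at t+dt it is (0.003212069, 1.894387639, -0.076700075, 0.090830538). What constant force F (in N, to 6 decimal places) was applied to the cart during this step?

ẍ = (ẋ'−ẋ)/dt = (1.894387639−1.887630644)/0.029978 = 0.225398
θ̈ = (θ̇'−θ̇)/dt = (0.090830538−0.117779959)/0.029978 = -0.898973
sinθ=-0.080145, cosθ=0.996783
F = (M+m)·ẍ + m·l·cosθ·θ̈ − m·l·sinθ·θ̇² = 0.460068 + -0.107225 − -0.000133 = 0.352976

F = 0.352976 N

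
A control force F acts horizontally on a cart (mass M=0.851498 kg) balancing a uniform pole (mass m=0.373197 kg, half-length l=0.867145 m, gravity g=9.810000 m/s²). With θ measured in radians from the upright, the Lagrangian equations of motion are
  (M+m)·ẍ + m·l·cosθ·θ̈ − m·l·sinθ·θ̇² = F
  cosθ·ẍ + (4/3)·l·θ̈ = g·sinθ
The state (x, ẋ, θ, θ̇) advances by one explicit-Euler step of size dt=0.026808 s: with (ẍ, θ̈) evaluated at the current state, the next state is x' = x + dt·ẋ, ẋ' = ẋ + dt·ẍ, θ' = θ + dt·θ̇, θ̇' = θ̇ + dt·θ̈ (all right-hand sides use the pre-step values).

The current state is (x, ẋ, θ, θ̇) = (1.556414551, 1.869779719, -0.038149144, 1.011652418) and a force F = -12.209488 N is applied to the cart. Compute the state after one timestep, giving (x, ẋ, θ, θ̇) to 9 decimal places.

(1.606539606, 1.526102539, -0.011028766, 1.300009770)

sinθ=-0.038139891, cosθ=0.999272410
temp = (F + m·l·θ̇²·sinθ)/(M+m) = (-12.209488 + -0.012631996)/1.224695 = -9.979725561
θ̈ = (g·sinθ − cosθ·temp)/(l·(4/3 − m·cos²θ/(M+m))) = 10.756391823
ẍ = temp − m·l·θ̈·cosθ/(M+m) = -12.819948521
Euler: x'=1.556414551+0.026808·1.869779719=1.606539606, ẋ'=1.869779719+0.026808·-12.819948521=1.526102539
       θ'=-0.038149144+0.026808·1.011652418=-0.011028766, θ̇'=1.011652418+0.026808·10.756391823=1.300009770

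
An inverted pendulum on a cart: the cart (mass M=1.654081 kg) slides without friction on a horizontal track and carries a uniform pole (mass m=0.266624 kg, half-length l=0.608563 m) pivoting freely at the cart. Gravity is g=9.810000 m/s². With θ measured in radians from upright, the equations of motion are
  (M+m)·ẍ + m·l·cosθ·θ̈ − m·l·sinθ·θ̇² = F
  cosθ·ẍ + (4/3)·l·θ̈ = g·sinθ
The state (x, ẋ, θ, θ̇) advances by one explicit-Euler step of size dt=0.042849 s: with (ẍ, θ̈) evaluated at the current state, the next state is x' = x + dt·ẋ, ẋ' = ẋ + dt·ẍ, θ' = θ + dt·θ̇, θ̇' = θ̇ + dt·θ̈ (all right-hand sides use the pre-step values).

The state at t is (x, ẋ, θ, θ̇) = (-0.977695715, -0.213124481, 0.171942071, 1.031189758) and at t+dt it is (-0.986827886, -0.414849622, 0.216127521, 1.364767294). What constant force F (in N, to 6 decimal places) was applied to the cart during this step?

F = -7.827302 N

ẍ = (ẋ'−ẋ)/dt = (-0.414849622−-0.213124481)/0.042849 = -4.707814
θ̈ = (θ̇'−θ̇)/dt = (1.364767294−1.031189758)/0.042849 = 7.784955
sinθ=0.171096, cosθ=0.985254
F = (M+m)·ẍ + m·l·cosθ·θ̈ − m·l·sinθ·θ̇² = -9.042323 + 1.244541 − 0.029520 = -7.827302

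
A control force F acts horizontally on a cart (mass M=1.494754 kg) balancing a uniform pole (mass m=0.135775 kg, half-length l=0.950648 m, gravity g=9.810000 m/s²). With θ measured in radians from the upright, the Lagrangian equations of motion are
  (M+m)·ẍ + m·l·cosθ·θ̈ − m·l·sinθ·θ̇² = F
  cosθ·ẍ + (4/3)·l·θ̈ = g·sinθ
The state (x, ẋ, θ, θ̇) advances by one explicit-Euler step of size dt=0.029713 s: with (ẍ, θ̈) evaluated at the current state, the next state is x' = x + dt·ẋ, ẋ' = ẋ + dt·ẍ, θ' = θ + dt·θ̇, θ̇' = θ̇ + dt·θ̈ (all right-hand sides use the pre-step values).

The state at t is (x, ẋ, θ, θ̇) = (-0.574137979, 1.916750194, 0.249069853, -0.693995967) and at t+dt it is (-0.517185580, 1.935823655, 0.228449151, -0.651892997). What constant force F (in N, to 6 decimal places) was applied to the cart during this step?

F = 1.208603 N

ẍ = (ẋ'−ẋ)/dt = (1.935823655−1.916750194)/0.029713 = 0.641923
θ̈ = (θ̇'−θ̇)/dt = (-0.651892997−-0.693995967)/0.029713 = 1.416988
sinθ=0.246503, cosθ=0.969142
F = (M+m)·ẍ + m·l·cosθ·θ̈ − m·l·sinθ·θ̇² = 1.046674 + 0.177253 − 0.015324 = 1.208603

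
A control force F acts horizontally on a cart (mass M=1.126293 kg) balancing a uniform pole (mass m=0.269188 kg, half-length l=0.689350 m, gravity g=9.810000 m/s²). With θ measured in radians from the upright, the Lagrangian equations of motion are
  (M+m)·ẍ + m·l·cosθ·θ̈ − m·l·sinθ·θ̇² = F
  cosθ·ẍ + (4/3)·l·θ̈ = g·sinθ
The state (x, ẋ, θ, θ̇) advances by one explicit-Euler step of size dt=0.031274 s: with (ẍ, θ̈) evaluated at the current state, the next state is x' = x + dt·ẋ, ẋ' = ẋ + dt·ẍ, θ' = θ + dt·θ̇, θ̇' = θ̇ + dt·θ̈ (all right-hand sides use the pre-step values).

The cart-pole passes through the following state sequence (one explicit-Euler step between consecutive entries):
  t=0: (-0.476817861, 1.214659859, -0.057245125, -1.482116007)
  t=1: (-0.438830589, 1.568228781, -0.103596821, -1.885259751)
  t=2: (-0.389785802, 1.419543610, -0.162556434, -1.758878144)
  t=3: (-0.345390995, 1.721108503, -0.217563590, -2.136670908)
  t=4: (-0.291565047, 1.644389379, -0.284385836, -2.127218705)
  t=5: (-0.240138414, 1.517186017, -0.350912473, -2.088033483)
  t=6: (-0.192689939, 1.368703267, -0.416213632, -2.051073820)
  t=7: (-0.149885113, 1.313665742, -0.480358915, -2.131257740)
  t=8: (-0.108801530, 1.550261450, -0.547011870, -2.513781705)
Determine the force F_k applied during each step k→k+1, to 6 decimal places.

step 0→1:
  ẍ = (ẋ'−ẋ)/dt = (1.568228781−1.214659859)/0.031274 = 11.305523
  θ̈ = (θ̇'−θ̇)/dt = (-1.885259751−-1.482116007)/0.031274 = -12.890700
  sinθ=-0.057214, cosθ=0.998362
  F = (M+m)·ẍ + m·l·cosθ·θ̈ − m·l·sinθ·θ̇² = 15.776642 + -2.388141 − -0.023322 = 13.411823
step 1→2:
  ẍ = (ẋ'−ẋ)/dt = (1.419543610−1.568228781)/0.031274 = -4.754274
  θ̈ = (θ̇'−θ̇)/dt = (-1.758878144−-1.885259751)/0.031274 = 4.041108
  sinθ=-0.103412, cosθ=0.994639
  F = (M+m)·ẍ + m·l·cosθ·θ̈ − m·l·sinθ·θ̇² = -6.634499 + 0.745867 − -0.068204 = -5.820429
step 2→3:
  ẍ = (ẋ'−ẋ)/dt = (1.721108503−1.419543610)/0.031274 = 9.642671
  θ̈ = (θ̇'−θ̇)/dt = (-2.136670908−-1.758878144)/0.031274 = -12.080091
  sinθ=-0.161841, cosθ=0.986817
  F = (M+m)·ẍ + m·l·cosθ·θ̈ − m·l·sinθ·θ̇² = 13.456164 + -2.212087 − -0.092909 = 11.336986
step 3→4:
  ẍ = (ẋ'−ẋ)/dt = (1.644389379−1.721108503)/0.031274 = -2.453128
  θ̈ = (θ̇'−θ̇)/dt = (-2.127218705−-2.136670908)/0.031274 = 0.302238
  sinθ=-0.215851, cosθ=0.976426
  F = (M+m)·ẍ + m·l·cosθ·θ̈ − m·l·sinθ·θ̇² = -3.423293 + 0.054763 − -0.182863 = -3.185668
step 4→5:
  ẍ = (ẋ'−ẋ)/dt = (1.517186017−1.644389379)/0.031274 = -4.067384
  θ̈ = (θ̇'−θ̇)/dt = (-2.088033483−-2.127218705)/0.031274 = 1.252965
  sinθ=-0.280568, cosθ=0.959834
  F = (M+m)·ẍ + m·l·cosθ·θ̈ − m·l·sinθ·θ̇² = -5.675957 + 0.223167 − -0.235591 = -5.217199
step 5→6:
  ẍ = (ẋ'−ẋ)/dt = (1.368703267−1.517186017)/0.031274 = -4.747802
  θ̈ = (θ̇'−θ̇)/dt = (-2.051073820−-2.088033483)/0.031274 = 1.181802
  sinθ=-0.343755, cosθ=0.939059
  F = (M+m)·ẍ + m·l·cosθ·θ̈ − m·l·sinθ·θ̇² = -6.625467 + 0.205936 − -0.278112 = -6.141419
step 6→7:
  ẍ = (ẋ'−ẋ)/dt = (1.313665742−1.368703267)/0.031274 = -1.759849
  θ̈ = (θ̇'−θ̇)/dt = (-2.131257740−-2.051073820)/0.031274 = -2.563916
  sinθ=-0.404300, cosθ=0.914626
  F = (M+m)·ẍ + m·l·cosθ·θ̈ − m·l·sinθ·θ̇² = -2.455836 + -0.435154 − -0.315618 = -2.575372
step 7→8:
  ẍ = (ẋ'−ẋ)/dt = (1.550261450−1.313665742)/0.031274 = 7.565253
  θ̈ = (θ̇'−θ̇)/dt = (-2.513781705−-2.131257740)/0.031274 = -12.231373
  sinθ=-0.462098, cosθ=0.886829
  F = (M+m)·ẍ + m·l·cosθ·θ̈ − m·l·sinθ·θ̇² = 10.557166 + -2.012846 − -0.389494 = 8.933814

F_0 = 13.411823 N
F_1 = -5.820429 N
F_2 = 11.336986 N
F_3 = -3.185668 N
F_4 = -5.217199 N
F_5 = -6.141419 N
F_6 = -2.575372 N
F_7 = 8.933814 N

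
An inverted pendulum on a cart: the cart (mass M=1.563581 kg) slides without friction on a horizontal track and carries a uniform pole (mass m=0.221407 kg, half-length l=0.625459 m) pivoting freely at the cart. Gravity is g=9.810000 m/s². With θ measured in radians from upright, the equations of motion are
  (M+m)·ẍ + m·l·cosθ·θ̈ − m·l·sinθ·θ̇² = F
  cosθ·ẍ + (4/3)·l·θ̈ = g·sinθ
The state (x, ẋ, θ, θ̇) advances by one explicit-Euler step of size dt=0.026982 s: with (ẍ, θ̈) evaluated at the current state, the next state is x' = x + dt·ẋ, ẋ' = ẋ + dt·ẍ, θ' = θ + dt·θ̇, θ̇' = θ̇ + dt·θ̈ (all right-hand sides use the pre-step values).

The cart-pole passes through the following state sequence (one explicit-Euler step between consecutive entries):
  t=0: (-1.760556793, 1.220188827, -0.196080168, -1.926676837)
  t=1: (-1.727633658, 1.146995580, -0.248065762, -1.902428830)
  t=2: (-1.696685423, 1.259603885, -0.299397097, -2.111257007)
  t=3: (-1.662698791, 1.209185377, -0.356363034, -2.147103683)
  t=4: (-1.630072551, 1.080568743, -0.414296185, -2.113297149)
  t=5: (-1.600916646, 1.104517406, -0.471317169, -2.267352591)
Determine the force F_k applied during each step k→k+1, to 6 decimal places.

step 0→1:
  ẍ = (ẋ'−ẋ)/dt = (1.146995580−1.220188827)/0.026982 = -2.712669
  θ̈ = (θ̇'−θ̇)/dt = (-1.902428830−-1.926676837)/0.026982 = 0.898673
  sinθ=-0.194826, cosθ=0.980838
  F = (M+m)·ẍ + m·l·cosθ·θ̈ − m·l·sinθ·θ̇² = -4.842082 + 0.122064 − -0.100151 = -4.619867
step 1→2:
  ẍ = (ẋ'−ẋ)/dt = (1.259603885−1.146995580)/0.026982 = 4.173460
  θ̈ = (θ̇'−θ̇)/dt = (-2.111257007−-1.902428830)/0.026982 = -7.739537
  sinθ=-0.245529, cosθ=0.969389
  F = (M+m)·ẍ + m·l·cosθ·θ̈ − m·l·sinθ·θ̇² = 7.449577 + -1.038971 − -0.123058 = 6.533664
step 2→3:
  ẍ = (ẋ'−ẋ)/dt = (1.209185377−1.259603885)/0.026982 = -1.868598
  θ̈ = (θ̇'−θ̇)/dt = (-2.147103683−-2.111257007)/0.026982 = -1.328540
  sinθ=-0.294944, cosθ=0.955514
  F = (M+m)·ẍ + m·l·cosθ·θ̈ − m·l·sinθ·θ̇² = -3.335425 + -0.175793 − -0.182059 = -3.329159
step 3→4:
  ẍ = (ẋ'−ẋ)/dt = (1.080568743−1.209185377)/0.026982 = -4.766757
  θ̈ = (θ̇'−θ̇)/dt = (-2.113297149−-2.147103683)/0.026982 = 1.252929
  sinθ=-0.348868, cosθ=0.937172
  F = (M+m)·ẍ + m·l·cosθ·θ̈ − m·l·sinθ·θ̇² = -8.508604 + 0.162606 − -0.222719 = -8.123279
step 4→5:
  ẍ = (ẋ'−ẋ)/dt = (1.104517406−1.080568743)/0.026982 = 0.887579
  θ̈ = (θ̇'−θ̇)/dt = (-2.267352591−-2.113297149)/0.026982 = -5.709563
  sinθ=-0.402546, cosθ=0.915400
  F = (M+m)·ẍ + m·l·cosθ·θ̈ − m·l·sinθ·θ̇² = 1.584318 + -0.723776 − -0.248958 = 1.109501

F_0 = -4.619867 N
F_1 = 6.533664 N
F_2 = -3.329159 N
F_3 = -8.123279 N
F_4 = 1.109501 N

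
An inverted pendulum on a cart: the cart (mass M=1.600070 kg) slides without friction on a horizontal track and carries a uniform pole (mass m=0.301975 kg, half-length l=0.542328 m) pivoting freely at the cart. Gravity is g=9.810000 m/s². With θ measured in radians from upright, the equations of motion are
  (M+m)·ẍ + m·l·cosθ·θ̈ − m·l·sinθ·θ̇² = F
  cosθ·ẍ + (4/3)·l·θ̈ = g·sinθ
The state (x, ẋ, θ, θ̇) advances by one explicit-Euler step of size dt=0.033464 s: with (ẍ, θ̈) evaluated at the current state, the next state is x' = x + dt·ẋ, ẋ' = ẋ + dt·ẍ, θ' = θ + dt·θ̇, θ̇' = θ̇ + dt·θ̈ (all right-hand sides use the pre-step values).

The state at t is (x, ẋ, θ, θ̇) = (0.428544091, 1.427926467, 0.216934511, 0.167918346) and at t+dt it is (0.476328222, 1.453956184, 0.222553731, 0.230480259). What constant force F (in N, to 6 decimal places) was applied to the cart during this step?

F = 1.777493 N

ẍ = (ẋ'−ẋ)/dt = (1.453956184−1.427926467)/0.033464 = 0.777842
θ̈ = (θ̇'−θ̇)/dt = (0.230480259−0.167918346)/0.033464 = 1.869529
sinθ=0.215237, cosθ=0.976562
F = (M+m)·ẍ + m·l·cosθ·θ̈ − m·l·sinθ·θ̇² = 1.479491 + 0.298996 − 0.000994 = 1.777493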